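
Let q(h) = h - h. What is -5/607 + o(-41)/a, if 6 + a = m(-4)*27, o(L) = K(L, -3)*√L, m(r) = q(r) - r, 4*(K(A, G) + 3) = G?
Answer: -5/607 - 5*I*√41/136 ≈ -0.0082372 - 0.23541*I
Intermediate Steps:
q(h) = 0
K(A, G) = -3 + G/4
m(r) = -r (m(r) = 0 - r = -r)
o(L) = -15*√L/4 (o(L) = (-3 + (¼)*(-3))*√L = (-3 - ¾)*√L = -15*√L/4)
a = 102 (a = -6 - 1*(-4)*27 = -6 + 4*27 = -6 + 108 = 102)
-5/607 + o(-41)/a = -5/607 - 15*I*√41/4/102 = -5*1/607 - 15*I*√41/4*(1/102) = -5/607 - 15*I*√41/4*(1/102) = -5/607 - 5*I*√41/136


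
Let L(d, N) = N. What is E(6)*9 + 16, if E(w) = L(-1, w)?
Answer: 70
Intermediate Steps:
E(w) = w
E(6)*9 + 16 = 6*9 + 16 = 54 + 16 = 70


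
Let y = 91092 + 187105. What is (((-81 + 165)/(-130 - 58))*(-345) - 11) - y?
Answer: -13068531/47 ≈ -2.7805e+5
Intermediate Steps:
y = 278197
(((-81 + 165)/(-130 - 58))*(-345) - 11) - y = (((-81 + 165)/(-130 - 58))*(-345) - 11) - 1*278197 = ((84/(-188))*(-345) - 11) - 278197 = ((84*(-1/188))*(-345) - 11) - 278197 = (-21/47*(-345) - 11) - 278197 = (7245/47 - 11) - 278197 = 6728/47 - 278197 = -13068531/47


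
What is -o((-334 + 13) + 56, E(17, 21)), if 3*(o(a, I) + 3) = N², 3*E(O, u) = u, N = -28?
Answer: -775/3 ≈ -258.33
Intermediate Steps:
E(O, u) = u/3
o(a, I) = 775/3 (o(a, I) = -3 + (⅓)*(-28)² = -3 + (⅓)*784 = -3 + 784/3 = 775/3)
-o((-334 + 13) + 56, E(17, 21)) = -1*775/3 = -775/3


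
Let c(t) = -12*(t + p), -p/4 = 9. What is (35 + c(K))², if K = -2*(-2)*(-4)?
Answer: 434281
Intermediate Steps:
K = -16 (K = 4*(-4) = -16)
p = -36 (p = -4*9 = -36)
c(t) = 432 - 12*t (c(t) = -12*(t - 36) = -12*(-36 + t) = 432 - 12*t)
(35 + c(K))² = (35 + (432 - 12*(-16)))² = (35 + (432 + 192))² = (35 + 624)² = 659² = 434281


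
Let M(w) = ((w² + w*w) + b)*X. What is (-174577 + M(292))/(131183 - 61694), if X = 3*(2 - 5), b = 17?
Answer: -1709482/69489 ≈ -24.601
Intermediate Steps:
X = -9 (X = 3*(-3) = -9)
M(w) = -153 - 18*w² (M(w) = ((w² + w*w) + 17)*(-9) = ((w² + w²) + 17)*(-9) = (2*w² + 17)*(-9) = (17 + 2*w²)*(-9) = -153 - 18*w²)
(-174577 + M(292))/(131183 - 61694) = (-174577 + (-153 - 18*292²))/(131183 - 61694) = (-174577 + (-153 - 18*85264))/69489 = (-174577 + (-153 - 1534752))*(1/69489) = (-174577 - 1534905)*(1/69489) = -1709482*1/69489 = -1709482/69489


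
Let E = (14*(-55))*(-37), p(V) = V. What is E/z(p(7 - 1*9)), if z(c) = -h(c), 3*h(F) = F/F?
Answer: -85470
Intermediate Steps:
h(F) = 1/3 (h(F) = (F/F)/3 = (1/3)*1 = 1/3)
z(c) = -1/3 (z(c) = -1*1/3 = -1/3)
E = 28490 (E = -770*(-37) = 28490)
E/z(p(7 - 1*9)) = 28490/(-1/3) = 28490*(-3) = -85470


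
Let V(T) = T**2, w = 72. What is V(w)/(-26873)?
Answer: -5184/26873 ≈ -0.19291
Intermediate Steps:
V(w)/(-26873) = 72**2/(-26873) = 5184*(-1/26873) = -5184/26873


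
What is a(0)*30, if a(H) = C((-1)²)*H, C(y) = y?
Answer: 0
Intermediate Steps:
a(H) = H (a(H) = (-1)²*H = 1*H = H)
a(0)*30 = 0*30 = 0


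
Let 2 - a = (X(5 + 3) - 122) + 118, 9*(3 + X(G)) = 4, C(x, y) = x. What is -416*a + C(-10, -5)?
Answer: -32122/9 ≈ -3569.1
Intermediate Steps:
X(G) = -23/9 (X(G) = -3 + (⅑)*4 = -3 + 4/9 = -23/9)
a = 77/9 (a = 2 - ((-23/9 - 122) + 118) = 2 - (-1121/9 + 118) = 2 - 1*(-59/9) = 2 + 59/9 = 77/9 ≈ 8.5556)
-416*a + C(-10, -5) = -416*77/9 - 10 = -32032/9 - 10 = -32122/9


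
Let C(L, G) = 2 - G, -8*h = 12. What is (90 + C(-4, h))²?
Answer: 34969/4 ≈ 8742.3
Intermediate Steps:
h = -3/2 (h = -⅛*12 = -3/2 ≈ -1.5000)
(90 + C(-4, h))² = (90 + (2 - 1*(-3/2)))² = (90 + (2 + 3/2))² = (90 + 7/2)² = (187/2)² = 34969/4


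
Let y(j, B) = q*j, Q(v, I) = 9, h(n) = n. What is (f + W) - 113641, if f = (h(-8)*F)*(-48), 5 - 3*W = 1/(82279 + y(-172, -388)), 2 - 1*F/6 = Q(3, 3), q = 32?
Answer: -9962887017/76775 ≈ -1.2977e+5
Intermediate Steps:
F = -42 (F = 12 - 6*9 = 12 - 54 = -42)
y(j, B) = 32*j
W = 127958/76775 (W = 5/3 - 1/(3*(82279 + 32*(-172))) = 5/3 - 1/(3*(82279 - 5504)) = 5/3 - ⅓/76775 = 5/3 - ⅓*1/76775 = 5/3 - 1/230325 = 127958/76775 ≈ 1.6667)
f = -16128 (f = -8*(-42)*(-48) = 336*(-48) = -16128)
(f + W) - 113641 = (-16128 + 127958/76775) - 113641 = -1238099242/76775 - 113641 = -9962887017/76775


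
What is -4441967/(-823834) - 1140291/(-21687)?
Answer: 345247811341/5955495986 ≈ 57.971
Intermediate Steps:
-4441967/(-823834) - 1140291/(-21687) = -4441967*(-1/823834) - 1140291*(-1/21687) = 4441967/823834 + 380097/7229 = 345247811341/5955495986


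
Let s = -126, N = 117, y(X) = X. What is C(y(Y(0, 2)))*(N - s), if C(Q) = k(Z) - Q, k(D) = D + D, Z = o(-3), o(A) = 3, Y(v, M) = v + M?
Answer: 972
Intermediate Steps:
Y(v, M) = M + v
Z = 3
k(D) = 2*D
C(Q) = 6 - Q (C(Q) = 2*3 - Q = 6 - Q)
C(y(Y(0, 2)))*(N - s) = (6 - (2 + 0))*(117 - 1*(-126)) = (6 - 1*2)*(117 + 126) = (6 - 2)*243 = 4*243 = 972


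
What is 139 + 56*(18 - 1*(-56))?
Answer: 4283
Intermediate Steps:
139 + 56*(18 - 1*(-56)) = 139 + 56*(18 + 56) = 139 + 56*74 = 139 + 4144 = 4283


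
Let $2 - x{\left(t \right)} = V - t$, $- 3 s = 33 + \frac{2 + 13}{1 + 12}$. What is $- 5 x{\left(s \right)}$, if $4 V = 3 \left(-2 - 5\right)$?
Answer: $\frac{1075}{52} \approx 20.673$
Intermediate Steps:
$V = - \frac{21}{4}$ ($V = \frac{3 \left(-2 - 5\right)}{4} = \frac{3 \left(-7\right)}{4} = \frac{1}{4} \left(-21\right) = - \frac{21}{4} \approx -5.25$)
$s = - \frac{148}{13}$ ($s = - \frac{33 + \frac{2 + 13}{1 + 12}}{3} = - \frac{33 + \frac{15}{13}}{3} = \left(- \frac{1}{3}\right) \frac{444}{13} = - \frac{148}{13} \approx -11.385$)
$x{\left(t \right)} = \frac{29}{4} + t$ ($x{\left(t \right)} = 2 - \left(- \frac{21}{4} - t\right) = 2 + \left(\frac{21}{4} + t\right) = \frac{29}{4} + t$)
$- 5 x{\left(s \right)} = - 5 \left(\frac{29}{4} - \frac{148}{13}\right) = \left(-5\right) \left(- \frac{215}{52}\right) = \frac{1075}{52}$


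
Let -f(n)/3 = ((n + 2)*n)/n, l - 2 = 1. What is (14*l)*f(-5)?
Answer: 378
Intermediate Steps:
l = 3 (l = 2 + 1 = 3)
f(n) = -6 - 3*n (f(n) = -3*(n + 2)*n/n = -3*(2 + n)*n/n = -3*n*(2 + n)/n = -3*(2 + n) = -6 - 3*n)
(14*l)*f(-5) = (14*3)*(-6 - 3*(-5)) = 42*(-6 + 15) = 42*9 = 378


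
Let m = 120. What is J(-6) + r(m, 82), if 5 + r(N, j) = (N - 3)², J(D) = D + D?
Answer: 13672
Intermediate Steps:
J(D) = 2*D
r(N, j) = -5 + (-3 + N)² (r(N, j) = -5 + (N - 3)² = -5 + (-3 + N)²)
J(-6) + r(m, 82) = 2*(-6) + (-5 + (-3 + 120)²) = -12 + (-5 + 117²) = -12 + (-5 + 13689) = -12 + 13684 = 13672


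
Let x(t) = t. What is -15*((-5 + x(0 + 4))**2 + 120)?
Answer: -1815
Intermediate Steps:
-15*((-5 + x(0 + 4))**2 + 120) = -15*((-5 + (0 + 4))**2 + 120) = -15*((-5 + 4)**2 + 120) = -15*((-1)**2 + 120) = -15*(1 + 120) = -15*121 = -1815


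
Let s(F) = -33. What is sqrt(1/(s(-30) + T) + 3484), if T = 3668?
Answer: 3*sqrt(5114986615)/3635 ≈ 59.025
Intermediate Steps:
sqrt(1/(s(-30) + T) + 3484) = sqrt(1/(-33 + 3668) + 3484) = sqrt(1/3635 + 3484) = sqrt(12664341/3635) = 3*sqrt(5114986615)/3635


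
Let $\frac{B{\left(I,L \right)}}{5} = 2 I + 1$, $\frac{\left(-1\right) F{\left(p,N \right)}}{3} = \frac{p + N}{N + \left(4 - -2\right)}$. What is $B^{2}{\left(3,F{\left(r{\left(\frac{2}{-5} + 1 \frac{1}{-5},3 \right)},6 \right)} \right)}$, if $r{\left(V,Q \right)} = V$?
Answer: $1225$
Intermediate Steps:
$F{\left(p,N \right)} = - \frac{3 \left(N + p\right)}{6 + N}$ ($F{\left(p,N \right)} = - 3 \frac{p + N}{N + \left(4 - -2\right)} = - 3 \frac{N + p}{N + \left(4 + 2\right)} = - 3 \frac{N + p}{N + 6} = - 3 \frac{N + p}{6 + N} = - \frac{3 \left(N + p\right)}{6 + N}$)
$B{\left(I,L \right)} = 5 + 10 I$ ($B{\left(I,L \right)} = 5 \left(2 I + 1\right) = 5 \left(1 + 2 I\right) = 5 + 10 I$)
$B^{2}{\left(3,F{\left(r{\left(\frac{2}{-5} + 1 \frac{1}{-5},3 \right)},6 \right)} \right)} = \left(5 + 10 \cdot 3\right)^{2} = \left(5 + 30\right)^{2} = 35^{2} = 1225$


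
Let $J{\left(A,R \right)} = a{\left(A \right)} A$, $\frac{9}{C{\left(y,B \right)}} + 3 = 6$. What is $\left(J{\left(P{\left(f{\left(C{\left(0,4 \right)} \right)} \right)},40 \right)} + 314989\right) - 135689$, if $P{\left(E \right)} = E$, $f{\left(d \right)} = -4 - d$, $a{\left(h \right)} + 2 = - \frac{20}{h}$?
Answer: $179294$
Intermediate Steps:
$a{\left(h \right)} = -2 - \frac{20}{h}$
$C{\left(y,B \right)} = 3$ ($C{\left(y,B \right)} = \frac{9}{-3 + 6} = \frac{9}{3} = 9 \cdot \frac{1}{3} = 3$)
$J{\left(A,R \right)} = A \left(-2 - \frac{20}{A}\right)$ ($J{\left(A,R \right)} = \left(-2 - \frac{20}{A}\right) A = A \left(-2 - \frac{20}{A}\right)$)
$\left(J{\left(P{\left(f{\left(C{\left(0,4 \right)} \right)} \right)},40 \right)} + 314989\right) - 135689 = \left(\left(-20 - 2 \left(-4 - 3\right)\right) + 314989\right) - 135689 = \left(\left(-20 - -14\right) + 314989\right) - 135689 = \left(\left(-20 + 14\right) + 314989\right) - 135689 = \left(-6 + 314989\right) - 135689 = 314983 - 135689 = 179294$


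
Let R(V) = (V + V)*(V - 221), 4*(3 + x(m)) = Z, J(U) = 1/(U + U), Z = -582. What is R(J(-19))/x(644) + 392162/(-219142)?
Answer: -1994863946/1067988537 ≈ -1.8679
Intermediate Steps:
J(U) = 1/(2*U)
x(m) = -297/2 (x(m) = -3 + (1/4)*(-582) = -3 - 291/2 = -297/2)
R(V) = 2*V*(-221 + V) (R(V) = (2*V)*(-221 + V) = 2*V*(-221 + V))
R(J(-19))/x(644) + 392162/(-219142) = (2*((1/2)/(-19))*(-221 + (1/2)/(-19)))/(-297/2) + 392162/(-219142) = (2*((1/2)*(-1/19))*(-221 + (1/2)*(-1/19)))*(-2/297) + 392162*(-1/219142) = (2*(-1/38)*(-221 - 1/38))*(-2/297) - 196081/109571 = (2*(-1/38)*(-8399/38))*(-2/297) - 196081/109571 = (8399/722)*(-2/297) - 196081/109571 = -8399/107217 - 196081/109571 = -1994863946/1067988537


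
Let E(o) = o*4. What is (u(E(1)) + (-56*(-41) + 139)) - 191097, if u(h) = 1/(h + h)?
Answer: -1509295/8 ≈ -1.8866e+5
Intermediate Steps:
E(o) = 4*o
u(h) = 1/(2*h)
(u(E(1)) + (-56*(-41) + 139)) - 191097 = (1/(2*((4*1))) + (-56*(-41) + 139)) - 191097 = ((1/2)/4 + (2296 + 139)) - 191097 = ((1/2)*(1/4) + 2435) - 191097 = (1/8 + 2435) - 191097 = 19481/8 - 191097 = -1509295/8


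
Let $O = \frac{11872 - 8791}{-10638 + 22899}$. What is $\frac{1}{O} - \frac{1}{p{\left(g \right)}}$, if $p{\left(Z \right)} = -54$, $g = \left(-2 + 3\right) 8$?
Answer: $\frac{221725}{55458} \approx 3.9981$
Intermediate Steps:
$O = \frac{1027}{4087}$ ($O = \frac{3081}{12261} = 3081 \cdot \frac{1}{12261} = \frac{1027}{4087} \approx 0.25128$)
$g = 8$ ($g = 1 \cdot 8 = 8$)
$\frac{1}{O} - \frac{1}{p{\left(g \right)}} = \frac{1}{\frac{1027}{4087}} - \frac{1}{-54} = \frac{4087}{1027} - - \frac{1}{54} = \frac{4087}{1027} + \frac{1}{54} = \frac{221725}{55458}$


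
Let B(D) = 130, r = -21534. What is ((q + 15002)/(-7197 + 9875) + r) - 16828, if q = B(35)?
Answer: -3950704/103 ≈ -38356.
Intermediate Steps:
q = 130
((q + 15002)/(-7197 + 9875) + r) - 16828 = ((130 + 15002)/(-7197 + 9875) - 21534) - 16828 = (15132/2678 - 21534) - 16828 = (15132*(1/2678) - 21534) - 16828 = (582/103 - 21534) - 16828 = -2217420/103 - 16828 = -3950704/103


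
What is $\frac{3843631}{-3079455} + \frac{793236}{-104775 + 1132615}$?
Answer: $- \frac{75395156033}{158259351360} \approx -0.4764$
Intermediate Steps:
$\frac{3843631}{-3079455} + \frac{793236}{-104775 + 1132615} = 3843631 \left(- \frac{1}{3079455}\right) + \frac{793236}{1027840} = - \frac{3843631}{3079455} + 793236 \cdot \frac{1}{1027840} = - \frac{3843631}{3079455} + \frac{198309}{256960} = - \frac{75395156033}{158259351360}$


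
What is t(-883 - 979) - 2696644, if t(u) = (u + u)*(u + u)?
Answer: 11171532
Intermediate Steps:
t(u) = 4*u² (t(u) = (2*u)*(2*u) = 4*u²)
t(-883 - 979) - 2696644 = 4*(-883 - 979)² - 2696644 = 4*(-1862)² - 2696644 = 4*3467044 - 2696644 = 13868176 - 2696644 = 11171532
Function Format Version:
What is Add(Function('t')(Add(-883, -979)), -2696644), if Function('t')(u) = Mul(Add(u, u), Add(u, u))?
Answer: 11171532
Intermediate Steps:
Function('t')(u) = Mul(4, Pow(u, 2)) (Function('t')(u) = Mul(Mul(2, u), Mul(2, u)) = Mul(4, Pow(u, 2)))
Add(Function('t')(Add(-883, -979)), -2696644) = Add(Mul(4, Pow(Add(-883, -979), 2)), -2696644) = Add(Mul(4, Pow(-1862, 2)), -2696644) = Add(Mul(4, 3467044), -2696644) = Add(13868176, -2696644) = 11171532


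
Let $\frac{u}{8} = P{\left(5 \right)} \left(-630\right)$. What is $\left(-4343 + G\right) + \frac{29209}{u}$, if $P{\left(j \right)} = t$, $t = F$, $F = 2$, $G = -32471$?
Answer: $- \frac{371114329}{10080} \approx -36817.0$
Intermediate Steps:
$t = 2$
$P{\left(j \right)} = 2$
$u = -10080$ ($u = 8 \cdot 2 \left(-630\right) = 8 \left(-1260\right) = -10080$)
$\left(-4343 + G\right) + \frac{29209}{u} = \left(-4343 - 32471\right) + \frac{29209}{-10080} = -36814 + 29209 \left(- \frac{1}{10080}\right) = -36814 - \frac{29209}{10080} = - \frac{371114329}{10080}$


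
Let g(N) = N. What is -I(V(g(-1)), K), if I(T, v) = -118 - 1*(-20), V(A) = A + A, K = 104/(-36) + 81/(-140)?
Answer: 98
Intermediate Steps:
K = -4369/1260 (K = 104*(-1/36) + 81*(-1/140) = -26/9 - 81/140 = -4369/1260 ≈ -3.4675)
V(A) = 2*A
I(T, v) = -98 (I(T, v) = -118 + 20 = -98)
-I(V(g(-1)), K) = -1*(-98) = 98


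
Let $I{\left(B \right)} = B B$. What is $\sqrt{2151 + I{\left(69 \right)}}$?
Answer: $48 \sqrt{3} \approx 83.138$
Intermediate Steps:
$I{\left(B \right)} = B^{2}$
$\sqrt{2151 + I{\left(69 \right)}} = \sqrt{2151 + 69^{2}} = \sqrt{2151 + 4761} = \sqrt{6912} = 48 \sqrt{3}$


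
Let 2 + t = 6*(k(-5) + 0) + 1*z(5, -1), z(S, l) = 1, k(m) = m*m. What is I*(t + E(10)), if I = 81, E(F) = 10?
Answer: 12879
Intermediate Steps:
k(m) = m**2
t = 149 (t = -2 + (6*((-5)**2 + 0) + 1*1) = -2 + (6*(25 + 0) + 1) = -2 + (6*25 + 1) = -2 + (150 + 1) = -2 + 151 = 149)
I*(t + E(10)) = 81*(149 + 10) = 81*159 = 12879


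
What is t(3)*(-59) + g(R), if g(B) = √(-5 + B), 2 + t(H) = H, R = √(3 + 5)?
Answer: -59 + I*√(5 - 2*√2) ≈ -59.0 + 1.4736*I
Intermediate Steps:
R = 2*√2 (R = √8 = 2*√2 ≈ 2.8284)
t(H) = -2 + H
t(3)*(-59) + g(R) = (-2 + 3)*(-59) + √(-5 + 2*√2) = 1*(-59) + √(-5 + 2*√2) = -59 + √(-5 + 2*√2)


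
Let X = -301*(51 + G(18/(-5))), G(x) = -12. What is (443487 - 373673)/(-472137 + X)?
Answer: -34907/241938 ≈ -0.14428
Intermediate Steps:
X = -11739 (X = -301*(51 - 12) = -301*39 = -11739)
(443487 - 373673)/(-472137 + X) = (443487 - 373673)/(-472137 - 11739) = 69814/(-483876) = 69814*(-1/483876) = -34907/241938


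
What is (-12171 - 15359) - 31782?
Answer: -59312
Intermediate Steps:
(-12171 - 15359) - 31782 = -27530 - 31782 = -59312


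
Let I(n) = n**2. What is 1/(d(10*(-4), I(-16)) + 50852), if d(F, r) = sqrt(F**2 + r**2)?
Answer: 12713/646464692 - sqrt(1049)/323232346 ≈ 1.9565e-5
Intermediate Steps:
1/(d(10*(-4), I(-16)) + 50852) = 1/(sqrt((10*(-4))**2 + ((-16)**2)**2) + 50852) = 1/(sqrt((-40)**2 + 256**2) + 50852) = 1/(sqrt(1600 + 65536) + 50852) = 1/(sqrt(67136) + 50852) = 1/(8*sqrt(1049) + 50852) = 1/(50852 + 8*sqrt(1049))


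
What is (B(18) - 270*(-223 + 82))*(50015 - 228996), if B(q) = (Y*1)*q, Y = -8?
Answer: -6788033406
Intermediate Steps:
B(q) = -8*q (B(q) = (-8*1)*q = -8*q)
(B(18) - 270*(-223 + 82))*(50015 - 228996) = (-8*18 - 270*(-223 + 82))*(50015 - 228996) = (-144 - 270*(-141))*(-178981) = (-144 + 38070)*(-178981) = 37926*(-178981) = -6788033406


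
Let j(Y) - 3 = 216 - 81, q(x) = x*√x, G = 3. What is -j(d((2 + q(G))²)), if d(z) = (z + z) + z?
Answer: -138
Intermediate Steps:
q(x) = x^(3/2)
d(z) = 3*z (d(z) = 2*z + z = 3*z)
j(Y) = 138 (j(Y) = 3 + (216 - 81) = 3 + 135 = 138)
-j(d((2 + q(G))²)) = -1*138 = -138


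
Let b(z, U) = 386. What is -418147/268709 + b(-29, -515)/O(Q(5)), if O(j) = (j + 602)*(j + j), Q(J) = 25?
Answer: -6502593388/4212013575 ≈ -1.5438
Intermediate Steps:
O(j) = 2*j*(602 + j) (O(j) = (602 + j)*(2*j) = 2*j*(602 + j))
-418147/268709 + b(-29, -515)/O(Q(5)) = -418147/268709 + 386/((2*25*(602 + 25))) = -418147*1/268709 + 386/((2*25*627)) = -418147/268709 + 386/31350 = -418147/268709 + 386*(1/31350) = -418147/268709 + 193/15675 = -6502593388/4212013575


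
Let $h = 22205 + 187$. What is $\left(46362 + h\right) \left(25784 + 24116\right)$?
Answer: $3430824600$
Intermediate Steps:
$h = 22392$
$\left(46362 + h\right) \left(25784 + 24116\right) = \left(46362 + 22392\right) \left(25784 + 24116\right) = 68754 \cdot 49900 = 3430824600$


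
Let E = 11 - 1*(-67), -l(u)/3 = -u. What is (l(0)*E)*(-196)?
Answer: 0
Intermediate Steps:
l(u) = 3*u (l(u) = -(-3)*u = 3*u)
E = 78 (E = 11 + 67 = 78)
(l(0)*E)*(-196) = ((3*0)*78)*(-196) = (0*78)*(-196) = 0*(-196) = 0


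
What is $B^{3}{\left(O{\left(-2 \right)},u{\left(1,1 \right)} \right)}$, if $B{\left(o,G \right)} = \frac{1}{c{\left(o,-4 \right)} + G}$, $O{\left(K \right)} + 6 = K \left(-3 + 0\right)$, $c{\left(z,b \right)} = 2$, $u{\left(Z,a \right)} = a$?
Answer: $\frac{1}{27} \approx 0.037037$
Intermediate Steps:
$O{\left(K \right)} = -6 - 3 K$ ($O{\left(K \right)} = -6 + K \left(-3 + 0\right) = -6 + K \left(-3\right) = -6 - 3 K$)
$B{\left(o,G \right)} = \frac{1}{2 + G}$
$B^{3}{\left(O{\left(-2 \right)},u{\left(1,1 \right)} \right)} = \left(\frac{1}{2 + 1}\right)^{3} = \left(\frac{1}{3}\right)^{3} = \frac{1}{27}$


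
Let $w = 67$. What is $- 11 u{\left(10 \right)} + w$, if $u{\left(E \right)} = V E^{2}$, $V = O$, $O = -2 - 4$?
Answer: $6667$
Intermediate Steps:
$O = -6$ ($O = -2 - 4 = -6$)
$V = -6$
$u{\left(E \right)} = - 6 E^{2}$
$- 11 u{\left(10 \right)} + w = - 11 \left(- 6 \cdot 10^{2}\right) + 67 = - 11 \left(\left(-6\right) 100\right) + 67 = \left(-11\right) \left(-600\right) + 67 = 6600 + 67 = 6667$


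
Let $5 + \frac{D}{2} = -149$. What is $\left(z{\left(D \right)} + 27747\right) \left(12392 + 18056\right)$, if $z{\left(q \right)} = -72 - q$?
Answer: $852026384$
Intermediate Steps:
$D = -308$ ($D = -10 + 2 \left(-149\right) = -10 - 298 = -308$)
$\left(z{\left(D \right)} + 27747\right) \left(12392 + 18056\right) = \left(\left(-72 - -308\right) + 27747\right) \left(12392 + 18056\right) = \left(\left(-72 + 308\right) + 27747\right) 30448 = \left(236 + 27747\right) 30448 = 27983 \cdot 30448 = 852026384$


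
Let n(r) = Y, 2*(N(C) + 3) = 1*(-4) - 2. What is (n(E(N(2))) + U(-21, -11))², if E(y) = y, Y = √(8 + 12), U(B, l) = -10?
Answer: 120 - 40*√5 ≈ 30.557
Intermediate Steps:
N(C) = -6 (N(C) = -3 + (1*(-4) - 2)/2 = -3 + (-4 - 2)/2 = -3 + (½)*(-6) = -3 - 3 = -6)
Y = 2*√5 (Y = √20 = 2*√5 ≈ 4.4721)
n(r) = 2*√5
(n(E(N(2))) + U(-21, -11))² = (2*√5 - 10)² = (-10 + 2*√5)²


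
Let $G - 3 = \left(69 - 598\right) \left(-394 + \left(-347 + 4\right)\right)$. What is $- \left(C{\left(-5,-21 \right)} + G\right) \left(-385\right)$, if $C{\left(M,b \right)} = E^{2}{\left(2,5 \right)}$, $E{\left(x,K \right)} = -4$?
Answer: $150108420$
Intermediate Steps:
$G = 389876$ ($G = 3 + \left(69 - 598\right) \left(-394 + \left(-347 + 4\right)\right) = 3 - 529 \left(-394 - 343\right) = 3 - -389873 = 3 + 389873 = 389876$)
$C{\left(M,b \right)} = 16$ ($C{\left(M,b \right)} = \left(-4\right)^{2} = 16$)
$- \left(C{\left(-5,-21 \right)} + G\right) \left(-385\right) = - \left(16 + 389876\right) \left(-385\right) = - 389892 \left(-385\right) = \left(-1\right) \left(-150108420\right) = 150108420$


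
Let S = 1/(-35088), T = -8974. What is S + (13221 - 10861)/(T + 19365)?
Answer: 82797289/364599408 ≈ 0.22709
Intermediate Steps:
S = -1/35088 ≈ -2.8500e-5
S + (13221 - 10861)/(T + 19365) = -1/35088 + (13221 - 10861)/(-8974 + 19365) = -1/35088 + 2360/10391 = 82797289/364599408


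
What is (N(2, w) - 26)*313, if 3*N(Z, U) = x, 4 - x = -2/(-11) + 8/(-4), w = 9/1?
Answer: -248522/33 ≈ -7531.0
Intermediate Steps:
w = 9 (w = 9*1 = 9)
x = 64/11 (x = 4 - (-2/(-11) + 8/(-4)) = 4 - (-2*(-1/11) + 8*(-¼)) = 4 - (2/11 - 2) = 4 - 1*(-20/11) = 4 + 20/11 = 64/11 ≈ 5.8182)
N(Z, U) = 64/33 (N(Z, U) = (⅓)*(64/11) = 64/33)
(N(2, w) - 26)*313 = (64/33 - 26)*313 = -794/33*313 = -248522/33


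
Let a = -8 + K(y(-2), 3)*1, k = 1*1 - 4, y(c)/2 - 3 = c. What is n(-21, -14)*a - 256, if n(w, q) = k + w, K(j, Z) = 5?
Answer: -184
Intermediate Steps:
y(c) = 6 + 2*c
k = -3 (k = 1 - 4 = -3)
a = -3 (a = -8 + 5*1 = -8 + 5 = -3)
n(w, q) = -3 + w
n(-21, -14)*a - 256 = (-3 - 21)*(-3) - 256 = -24*(-3) - 256 = 72 - 256 = -184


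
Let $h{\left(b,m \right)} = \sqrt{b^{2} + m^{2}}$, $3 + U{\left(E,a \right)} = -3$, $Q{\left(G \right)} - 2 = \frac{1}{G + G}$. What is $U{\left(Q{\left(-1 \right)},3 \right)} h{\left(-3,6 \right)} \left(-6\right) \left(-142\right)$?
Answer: $- 15336 \sqrt{5} \approx -34292.0$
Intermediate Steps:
$Q{\left(G \right)} = 2 + \frac{1}{2 G}$ ($Q{\left(G \right)} = 2 + \frac{1}{G + G} = 2 + \frac{1}{2 G}$)
$U{\left(E,a \right)} = -6$ ($U{\left(E,a \right)} = -3 - 3 = -6$)
$U{\left(Q{\left(-1 \right)},3 \right)} h{\left(-3,6 \right)} \left(-6\right) \left(-142\right) = - 6 \sqrt{\left(-3\right)^{2} + 6^{2}} \left(-6\right) \left(-142\right) = - 6 \sqrt{9 + 36} \left(-6\right) \left(-142\right) = - 6 \sqrt{45} \left(-6\right) \left(-142\right) = - 6 \cdot 3 \sqrt{5} \left(-6\right) \left(-142\right) = - 18 \sqrt{5} \left(-6\right) \left(-142\right) = 108 \sqrt{5} \left(-142\right) = - 15336 \sqrt{5}$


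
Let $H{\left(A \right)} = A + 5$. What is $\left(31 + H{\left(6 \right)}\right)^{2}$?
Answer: $1764$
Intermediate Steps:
$H{\left(A \right)} = 5 + A$
$\left(31 + H{\left(6 \right)}\right)^{2} = \left(31 + \left(5 + 6\right)\right)^{2} = \left(31 + 11\right)^{2} = 42^{2} = 1764$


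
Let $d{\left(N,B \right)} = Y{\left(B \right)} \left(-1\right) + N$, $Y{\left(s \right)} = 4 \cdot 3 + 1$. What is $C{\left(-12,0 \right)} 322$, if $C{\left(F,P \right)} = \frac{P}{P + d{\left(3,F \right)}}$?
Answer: $0$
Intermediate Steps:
$Y{\left(s \right)} = 13$ ($Y{\left(s \right)} = 12 + 1 = 13$)
$d{\left(N,B \right)} = -13 + N$ ($d{\left(N,B \right)} = 13 \left(-1\right) + N = -13 + N$)
$C{\left(F,P \right)} = \frac{P}{-10 + P}$ ($C{\left(F,P \right)} = \frac{P}{P + \left(-13 + 3\right)} = \frac{P}{P - 10} = \frac{P}{-10 + P}$)
$C{\left(-12,0 \right)} 322 = \frac{0}{-10 + 0} \cdot 322 = \frac{0}{-10} \cdot 322 = 0 \left(- \frac{1}{10}\right) 322 = 0 \cdot 322 = 0$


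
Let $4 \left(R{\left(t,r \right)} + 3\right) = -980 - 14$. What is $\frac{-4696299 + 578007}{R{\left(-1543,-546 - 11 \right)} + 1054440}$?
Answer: $- \frac{8236584}{2108377} \approx -3.9066$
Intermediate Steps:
$R{\left(t,r \right)} = - \frac{503}{2}$ ($R{\left(t,r \right)} = -3 + \frac{-980 - 14}{4} = -3 + \frac{1}{4} \left(-994\right) = -3 - \frac{497}{2} = - \frac{503}{2}$)
$\frac{-4696299 + 578007}{R{\left(-1543,-546 - 11 \right)} + 1054440} = \frac{-4696299 + 578007}{- \frac{503}{2} + 1054440} = - \frac{4118292}{\frac{2108377}{2}} = \left(-4118292\right) \frac{2}{2108377} = - \frac{8236584}{2108377}$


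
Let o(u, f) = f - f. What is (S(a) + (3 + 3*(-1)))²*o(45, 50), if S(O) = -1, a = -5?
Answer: 0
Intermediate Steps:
o(u, f) = 0
(S(a) + (3 + 3*(-1)))²*o(45, 50) = (-1 + (3 + 3*(-1)))²*0 = (-1 + (3 - 3))²*0 = (-1 + 0)²*0 = (-1)²*0 = 1*0 = 0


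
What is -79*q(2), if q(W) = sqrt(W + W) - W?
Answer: 0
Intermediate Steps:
q(W) = -W + sqrt(2)*sqrt(W) (q(W) = sqrt(2*W) - W = sqrt(2)*sqrt(W) - W = -W + sqrt(2)*sqrt(W))
-79*q(2) = -79*(-1*2 + sqrt(2)*sqrt(2)) = -79*(-2 + 2) = -79*0 = 0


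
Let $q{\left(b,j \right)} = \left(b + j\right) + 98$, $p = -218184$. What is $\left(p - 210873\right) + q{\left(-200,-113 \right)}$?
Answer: $-429272$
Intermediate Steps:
$q{\left(b,j \right)} = 98 + b + j$
$\left(p - 210873\right) + q{\left(-200,-113 \right)} = \left(-218184 - 210873\right) - 215 = -429057 - 215 = -429272$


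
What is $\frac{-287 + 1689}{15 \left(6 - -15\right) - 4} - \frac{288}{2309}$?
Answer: $\frac{3147650}{718099} \approx 4.3833$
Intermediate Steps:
$\frac{-287 + 1689}{15 \left(6 - -15\right) - 4} - \frac{288}{2309} = \frac{1402}{15 \left(6 + 15\right) - 4} - \frac{288}{2309} = \frac{1402}{15 \cdot 21 - 4} - \frac{288}{2309} = \frac{1402}{315 - 4} - \frac{288}{2309} = \frac{1402}{311} - \frac{288}{2309} = \frac{3147650}{718099}$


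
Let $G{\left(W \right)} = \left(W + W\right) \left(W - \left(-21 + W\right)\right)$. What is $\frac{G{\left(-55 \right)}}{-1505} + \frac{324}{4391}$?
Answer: $\frac{303738}{188813} \approx 1.6087$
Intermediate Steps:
$G{\left(W \right)} = 42 W$ ($G{\left(W \right)} = 2 W 21 = 42 W$)
$\frac{G{\left(-55 \right)}}{-1505} + \frac{324}{4391} = \frac{42 \left(-55\right)}{-1505} + \frac{324}{4391} = \left(-2310\right) \left(- \frac{1}{1505}\right) + 324 \cdot \frac{1}{4391} = \frac{66}{43} + \frac{324}{4391} = \frac{303738}{188813}$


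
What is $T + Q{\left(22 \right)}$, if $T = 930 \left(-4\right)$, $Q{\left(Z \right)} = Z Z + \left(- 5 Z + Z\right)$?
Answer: $-3324$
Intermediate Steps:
$Q{\left(Z \right)} = Z^{2} - 4 Z$
$T = -3720$
$T + Q{\left(22 \right)} = -3720 + 22 \left(-4 + 22\right) = -3720 + 22 \cdot 18 = -3720 + 396 = -3324$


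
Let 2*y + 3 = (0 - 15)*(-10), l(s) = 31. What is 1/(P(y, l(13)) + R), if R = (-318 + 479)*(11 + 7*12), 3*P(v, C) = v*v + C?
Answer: 12/205273 ≈ 5.8459e-5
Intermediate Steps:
y = 147/2 (y = -3/2 + ((0 - 15)*(-10))/2 = -3/2 + (-15*(-10))/2 = -3/2 + (½)*150 = -3/2 + 75 = 147/2 ≈ 73.500)
P(v, C) = C/3 + v²/3 (P(v, C) = (v*v + C)/3 = (v² + C)/3 = (C + v²)/3 = C/3 + v²/3)
R = 15295 (R = 161*(11 + 84) = 161*95 = 15295)
1/(P(y, l(13)) + R) = 1/(((⅓)*31 + (147/2)²/3) + 15295) = 1/((31/3 + (⅓)*(21609/4)) + 15295) = 1/((31/3 + 7203/4) + 15295) = 1/(21733/12 + 15295) = 1/(205273/12) = 12/205273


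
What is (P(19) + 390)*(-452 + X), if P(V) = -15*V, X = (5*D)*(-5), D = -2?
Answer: -42210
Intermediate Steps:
X = 50 (X = (5*(-2))*(-5) = -10*(-5) = 50)
(P(19) + 390)*(-452 + X) = (-15*19 + 390)*(-452 + 50) = (-285 + 390)*(-402) = 105*(-402) = -42210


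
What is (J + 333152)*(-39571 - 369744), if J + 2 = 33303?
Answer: -149994709695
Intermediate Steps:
J = 33301 (J = -2 + 33303 = 33301)
(J + 333152)*(-39571 - 369744) = (33301 + 333152)*(-39571 - 369744) = 366453*(-409315) = -149994709695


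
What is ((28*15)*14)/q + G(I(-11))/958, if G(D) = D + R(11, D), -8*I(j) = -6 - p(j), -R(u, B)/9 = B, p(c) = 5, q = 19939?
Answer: 5413711/19101562 ≈ 0.28342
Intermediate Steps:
R(u, B) = -9*B
I(j) = 11/8 (I(j) = -(-6 - 1*5)/8 = -(-6 - 5)/8 = -⅛*(-11) = 11/8)
G(D) = -8*D (G(D) = D - 9*D = -8*D)
((28*15)*14)/q + G(I(-11))/958 = ((28*15)*14)/19939 - 8*11/8/958 = (420*14)*(1/19939) - 11*1/958 = 5880*(1/19939) - 11/958 = 5880/19939 - 11/958 = 5413711/19101562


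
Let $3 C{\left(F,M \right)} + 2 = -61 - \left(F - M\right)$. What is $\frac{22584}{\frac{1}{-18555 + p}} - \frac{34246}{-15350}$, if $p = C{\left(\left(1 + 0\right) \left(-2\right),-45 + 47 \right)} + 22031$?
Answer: $\frac{599093877723}{7675} \approx 7.8058 \cdot 10^{7}$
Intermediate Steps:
$C{\left(F,M \right)} = -21 - \frac{F}{3} + \frac{M}{3}$ ($C{\left(F,M \right)} = - \frac{2}{3} + \frac{-61 - \left(F - M\right)}{3} = - \frac{2}{3} + \frac{-61 + M - F}{3} = - \frac{2}{3} - \left(\frac{61}{3} - \frac{M}{3} + \frac{F}{3}\right) = -21 - \frac{F}{3} + \frac{M}{3}$)
$p = \frac{66034}{3}$ ($p = \left(-21 - \frac{\left(1 + 0\right) \left(-2\right)}{3} + \frac{-45 + 47}{3}\right) + 22031 = \left(-21 - \frac{1 \left(-2\right)}{3} + \frac{1}{3} \cdot 2\right) + 22031 = \left(-21 - - \frac{2}{3} + \frac{2}{3}\right) + 22031 = \left(-21 + \frac{2}{3} + \frac{2}{3}\right) + 22031 = - \frac{59}{3} + 22031 = \frac{66034}{3} \approx 22011.0$)
$\frac{22584}{\frac{1}{-18555 + p}} - \frac{34246}{-15350} = \frac{22584}{\frac{1}{-18555 + \frac{66034}{3}}} - \frac{34246}{-15350} = \frac{22584}{\frac{1}{\frac{10369}{3}}} - - \frac{17123}{7675} = \frac{22584}{\frac{3}{10369}} + \frac{17123}{7675} = 22584 \cdot \frac{10369}{3} + \frac{17123}{7675} = 78057832 + \frac{17123}{7675} = \frac{599093877723}{7675}$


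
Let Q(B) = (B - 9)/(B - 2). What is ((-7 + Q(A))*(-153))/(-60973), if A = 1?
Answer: 153/60973 ≈ 0.0025093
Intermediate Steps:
Q(B) = (-9 + B)/(-2 + B)
((-7 + Q(A))*(-153))/(-60973) = ((-7 + (-9 + 1)/(-2 + 1))*(-153))/(-60973) = ((-7 - 8/(-1))*(-153))*(-1/60973) = ((-7 - 1*(-8))*(-153))*(-1/60973) = ((-7 + 8)*(-153))*(-1/60973) = (1*(-153))*(-1/60973) = -153*(-1/60973) = 153/60973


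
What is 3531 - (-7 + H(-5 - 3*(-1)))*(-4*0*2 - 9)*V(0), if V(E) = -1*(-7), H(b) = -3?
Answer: 2901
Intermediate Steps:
V(E) = 7
3531 - (-7 + H(-5 - 3*(-1)))*(-4*0*2 - 9)*V(0) = 3531 - (-7 - 3)*(-4*0*2 - 9)*7 = 3531 - (-10*(0*2 - 9))*7 = 3531 - (-10*(0 - 9))*7 = 3531 - (-10*(-9))*7 = 3531 - 90*7 = 3531 - 1*630 = 3531 - 630 = 2901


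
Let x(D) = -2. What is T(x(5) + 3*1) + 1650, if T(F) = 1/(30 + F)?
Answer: 51151/31 ≈ 1650.0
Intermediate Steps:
T(x(5) + 3*1) + 1650 = 1/(30 + (-2 + 3*1)) + 1650 = 1/(30 + (-2 + 3)) + 1650 = 1/(30 + 1) + 1650 = 1/31 + 1650 = 51151/31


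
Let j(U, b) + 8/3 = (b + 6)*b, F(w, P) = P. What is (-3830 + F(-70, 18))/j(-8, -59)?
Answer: -11436/9373 ≈ -1.2201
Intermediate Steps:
j(U, b) = -8/3 + b*(6 + b) (j(U, b) = -8/3 + (b + 6)*b = -8/3 + (6 + b)*b = -8/3 + b*(6 + b))
(-3830 + F(-70, 18))/j(-8, -59) = (-3830 + 18)/(-8/3 + (-59)² + 6*(-59)) = -3812/(-8/3 + 3481 - 354) = -3812/9373/3 = -3812*3/9373 = -11436/9373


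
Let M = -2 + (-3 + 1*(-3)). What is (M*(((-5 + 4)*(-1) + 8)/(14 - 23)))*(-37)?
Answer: -296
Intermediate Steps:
M = -8 (M = -2 + (-3 - 3) = -2 - 6 = -8)
(M*(((-5 + 4)*(-1) + 8)/(14 - 23)))*(-37) = -8*((-5 + 4)*(-1) + 8)/(14 - 23)*(-37) = -8*(-1*(-1) + 8)/(-9)*(-37) = -8*(1 + 8)*(-1)/9*(-37) = -72*(-1)/9*(-37) = -8*(-1)*(-37) = 8*(-37) = -296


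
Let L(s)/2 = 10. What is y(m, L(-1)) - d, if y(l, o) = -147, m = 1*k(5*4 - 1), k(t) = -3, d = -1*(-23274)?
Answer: -23421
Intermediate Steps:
d = 23274
L(s) = 20 (L(s) = 2*10 = 20)
m = -3 (m = 1*(-3) = -3)
y(m, L(-1)) - d = -147 - 1*23274 = -147 - 23274 = -23421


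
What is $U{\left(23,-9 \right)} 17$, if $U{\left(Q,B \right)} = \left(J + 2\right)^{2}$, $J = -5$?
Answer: $153$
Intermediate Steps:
$U{\left(Q,B \right)} = 9$ ($U{\left(Q,B \right)} = \left(-5 + 2\right)^{2} = \left(-3\right)^{2} = 9$)
$U{\left(23,-9 \right)} 17 = 9 \cdot 17 = 153$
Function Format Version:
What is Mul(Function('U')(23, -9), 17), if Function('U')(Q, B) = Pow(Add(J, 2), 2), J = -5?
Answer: 153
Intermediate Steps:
Function('U')(Q, B) = 9 (Function('U')(Q, B) = Pow(Add(-5, 2), 2) = Pow(-3, 2) = 9)
Mul(Function('U')(23, -9), 17) = Mul(9, 17) = 153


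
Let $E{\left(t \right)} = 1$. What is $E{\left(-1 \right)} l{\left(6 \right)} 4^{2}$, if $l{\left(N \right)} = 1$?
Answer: $16$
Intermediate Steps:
$E{\left(-1 \right)} l{\left(6 \right)} 4^{2} = 1 \cdot 1 \cdot 4^{2} = 1 \cdot 16 = 16$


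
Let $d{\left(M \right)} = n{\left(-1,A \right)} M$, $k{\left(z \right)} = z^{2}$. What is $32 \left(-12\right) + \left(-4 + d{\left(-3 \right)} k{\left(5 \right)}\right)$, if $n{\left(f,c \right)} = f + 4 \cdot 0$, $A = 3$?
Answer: $-313$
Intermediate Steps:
$n{\left(f,c \right)} = f$ ($n{\left(f,c \right)} = f + 0 = f$)
$d{\left(M \right)} = - M$
$32 \left(-12\right) + \left(-4 + d{\left(-3 \right)} k{\left(5 \right)}\right) = 32 \left(-12\right) - \left(4 - \left(-1\right) \left(-3\right) 5^{2}\right) = -384 + \left(-4 + 3 \cdot 25\right) = -384 + \left(-4 + 75\right) = -384 + 71 = -313$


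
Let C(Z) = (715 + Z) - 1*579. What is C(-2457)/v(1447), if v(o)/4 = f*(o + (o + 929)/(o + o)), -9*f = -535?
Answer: -30226383/4483293580 ≈ -0.0067420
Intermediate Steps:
f = 535/9 (f = -⅑*(-535) = 535/9 ≈ 59.444)
C(Z) = 136 + Z (C(Z) = (715 + Z) - 579 = 136 + Z)
v(o) = 2140*o/9 + 1070*(929 + o)/(9*o) (v(o) = 4*(535*(o + (o + 929)/(o + o))/9) = 4*(535*(o + (929 + o)/((2*o)))/9) = 4*(535*(o + (929 + o)*(1/(2*o)))/9) = 4*(535*(o + (929 + o)/(2*o))/9) = 4*(535*o/9 + 535*(929 + o)/(18*o)) = 2140*o/9 + 1070*(929 + o)/(9*o))
C(-2457)/v(1447) = (136 - 2457)/(((1070/9)*(929 + 1447*(1 + 2*1447))/1447)) = -2321*13023/(1070*(929 + 1447*(1 + 2894))) = -2321*13023/(1070*(929 + 1447*2895)) = -2321*13023/(1070*(929 + 4189065)) = -2321/((1070/9)*(1/1447)*4189994) = -2321/4483293580/13023 = -2321*13023/4483293580 = -30226383/4483293580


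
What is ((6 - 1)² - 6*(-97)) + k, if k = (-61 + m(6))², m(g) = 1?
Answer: 4207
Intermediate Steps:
k = 3600 (k = (-61 + 1)² = (-60)² = 3600)
((6 - 1)² - 6*(-97)) + k = ((6 - 1)² - 6*(-97)) + 3600 = (5² + 582) + 3600 = (25 + 582) + 3600 = 607 + 3600 = 4207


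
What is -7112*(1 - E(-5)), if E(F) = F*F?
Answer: 170688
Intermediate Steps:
E(F) = F**2
-7112*(1 - E(-5)) = -7112*(1 - 1*(-5)**2) = -7112*(1 - 1*25) = -7112*(1 - 25) = -7112*(-24) = 170688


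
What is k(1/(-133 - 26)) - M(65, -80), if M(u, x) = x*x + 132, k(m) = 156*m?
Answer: -346248/53 ≈ -6533.0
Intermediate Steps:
M(u, x) = 132 + x² (M(u, x) = x² + 132 = 132 + x²)
k(1/(-133 - 26)) - M(65, -80) = 156/(-133 - 26) - (132 + (-80)²) = 156/(-159) - (132 + 6400) = 156*(-1/159) - 1*6532 = -52/53 - 6532 = -346248/53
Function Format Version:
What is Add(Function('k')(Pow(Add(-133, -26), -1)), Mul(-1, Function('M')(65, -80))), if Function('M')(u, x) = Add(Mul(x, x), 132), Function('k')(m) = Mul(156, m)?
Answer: Rational(-346248, 53) ≈ -6533.0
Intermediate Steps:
Function('M')(u, x) = Add(132, Pow(x, 2)) (Function('M')(u, x) = Add(Pow(x, 2), 132) = Add(132, Pow(x, 2)))
Add(Function('k')(Pow(Add(-133, -26), -1)), Mul(-1, Function('M')(65, -80))) = Add(Mul(156, Pow(Add(-133, -26), -1)), Mul(-1, Add(132, Pow(-80, 2)))) = Add(Mul(156, Pow(-159, -1)), Mul(-1, Add(132, 6400))) = Add(Mul(156, Rational(-1, 159)), Mul(-1, 6532)) = Add(Rational(-52, 53), -6532) = Rational(-346248, 53)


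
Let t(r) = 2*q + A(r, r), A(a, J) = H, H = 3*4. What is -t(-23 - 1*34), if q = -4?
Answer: -4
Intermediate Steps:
H = 12
A(a, J) = 12
t(r) = 4 (t(r) = 2*(-4) + 12 = -8 + 12 = 4)
-t(-23 - 1*34) = -1*4 = -4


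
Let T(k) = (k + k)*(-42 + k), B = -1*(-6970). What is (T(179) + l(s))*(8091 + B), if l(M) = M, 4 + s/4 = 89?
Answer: 743802546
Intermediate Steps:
s = 340 (s = -16 + 4*89 = -16 + 356 = 340)
B = 6970
T(k) = 2*k*(-42 + k) (T(k) = (2*k)*(-42 + k) = 2*k*(-42 + k))
(T(179) + l(s))*(8091 + B) = (2*179*(-42 + 179) + 340)*(8091 + 6970) = (2*179*137 + 340)*15061 = (49046 + 340)*15061 = 49386*15061 = 743802546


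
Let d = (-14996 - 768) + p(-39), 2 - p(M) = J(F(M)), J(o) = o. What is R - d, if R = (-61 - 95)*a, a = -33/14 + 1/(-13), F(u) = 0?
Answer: 112992/7 ≈ 16142.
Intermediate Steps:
a = -443/182 (a = -33*1/14 + 1*(-1/13) = -33/14 - 1/13 = -443/182 ≈ -2.4341)
p(M) = 2 (p(M) = 2 - 1*0 = 2 + 0 = 2)
R = 2658/7 (R = (-61 - 95)*(-443/182) = -156*(-443/182) = 2658/7 ≈ 379.71)
d = -15762 (d = (-14996 - 768) + 2 = -15764 + 2 = -15762)
R - d = 2658/7 - 1*(-15762) = 2658/7 + 15762 = 112992/7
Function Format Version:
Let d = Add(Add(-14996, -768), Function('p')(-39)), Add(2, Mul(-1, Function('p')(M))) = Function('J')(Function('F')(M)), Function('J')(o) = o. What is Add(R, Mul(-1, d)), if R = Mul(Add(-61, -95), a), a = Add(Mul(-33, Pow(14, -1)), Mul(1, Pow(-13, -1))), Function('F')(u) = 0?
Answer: Rational(112992, 7) ≈ 16142.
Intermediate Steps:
a = Rational(-443, 182) (a = Add(Mul(-33, Rational(1, 14)), Mul(1, Rational(-1, 13))) = Add(Rational(-33, 14), Rational(-1, 13)) = Rational(-443, 182) ≈ -2.4341)
Function('p')(M) = 2 (Function('p')(M) = Add(2, Mul(-1, 0)) = Add(2, 0) = 2)
R = Rational(2658, 7) (R = Mul(Add(-61, -95), Rational(-443, 182)) = Mul(-156, Rational(-443, 182)) = Rational(2658, 7) ≈ 379.71)
d = -15762 (d = Add(Add(-14996, -768), 2) = Add(-15764, 2) = -15762)
Add(R, Mul(-1, d)) = Add(Rational(2658, 7), Mul(-1, -15762)) = Add(Rational(2658, 7), 15762) = Rational(112992, 7)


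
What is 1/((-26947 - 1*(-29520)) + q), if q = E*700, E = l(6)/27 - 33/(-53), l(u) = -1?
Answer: 1431/4268563 ≈ 0.00033524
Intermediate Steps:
E = 838/1431 (E = -1/27 - 33/(-53) = -1*1/27 - 33*(-1/53) = -1/27 + 33/53 = 838/1431 ≈ 0.58560)
q = 586600/1431 (q = (838/1431)*700 = 586600/1431 ≈ 409.92)
1/((-26947 - 1*(-29520)) + q) = 1/((-26947 - 1*(-29520)) + 586600/1431) = 1/((-26947 + 29520) + 586600/1431) = 1/(2573 + 586600/1431) = 1/(4268563/1431) = 1431/4268563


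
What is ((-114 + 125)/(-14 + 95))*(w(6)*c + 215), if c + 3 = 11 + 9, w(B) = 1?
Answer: 2552/81 ≈ 31.506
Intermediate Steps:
c = 17 (c = -3 + (11 + 9) = -3 + 20 = 17)
((-114 + 125)/(-14 + 95))*(w(6)*c + 215) = ((-114 + 125)/(-14 + 95))*(1*17 + 215) = (11/81)*(17 + 215) = (11*(1/81))*232 = (11/81)*232 = 2552/81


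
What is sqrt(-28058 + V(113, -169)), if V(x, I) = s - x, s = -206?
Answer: 3*I*sqrt(3153) ≈ 168.45*I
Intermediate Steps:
V(x, I) = -206 - x
sqrt(-28058 + V(113, -169)) = sqrt(-28058 + (-206 - 1*113)) = sqrt(-28058 + (-206 - 113)) = sqrt(-28058 - 319) = sqrt(-28377) = 3*I*sqrt(3153)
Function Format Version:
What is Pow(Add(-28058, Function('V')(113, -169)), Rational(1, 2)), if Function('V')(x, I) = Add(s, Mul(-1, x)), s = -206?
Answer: Mul(3, I, Pow(3153, Rational(1, 2))) ≈ Mul(168.45, I)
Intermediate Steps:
Function('V')(x, I) = Add(-206, Mul(-1, x))
Pow(Add(-28058, Function('V')(113, -169)), Rational(1, 2)) = Pow(Add(-28058, Add(-206, Mul(-1, 113))), Rational(1, 2)) = Pow(Add(-28058, Add(-206, -113)), Rational(1, 2)) = Pow(Add(-28058, -319), Rational(1, 2)) = Pow(-28377, Rational(1, 2)) = Mul(3, I, Pow(3153, Rational(1, 2)))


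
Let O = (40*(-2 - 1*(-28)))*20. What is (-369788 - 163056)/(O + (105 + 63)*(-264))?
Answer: 133211/5888 ≈ 22.624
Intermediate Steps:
O = 20800 (O = (40*(-2 + 28))*20 = (40*26)*20 = 1040*20 = 20800)
(-369788 - 163056)/(O + (105 + 63)*(-264)) = (-369788 - 163056)/(20800 + (105 + 63)*(-264)) = -532844/(20800 + 168*(-264)) = -532844/(20800 - 44352) = -532844/(-23552) = -532844*(-1/23552) = 133211/5888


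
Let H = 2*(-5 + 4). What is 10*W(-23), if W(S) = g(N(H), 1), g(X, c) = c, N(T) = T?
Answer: 10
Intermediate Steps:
H = -2 (H = 2*(-1) = -2)
W(S) = 1
10*W(-23) = 10*1 = 10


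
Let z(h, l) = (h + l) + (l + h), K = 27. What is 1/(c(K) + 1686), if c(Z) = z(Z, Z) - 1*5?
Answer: 1/1789 ≈ 0.00055897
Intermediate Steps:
z(h, l) = 2*h + 2*l (z(h, l) = (h + l) + (h + l) = 2*h + 2*l)
c(Z) = -5 + 4*Z (c(Z) = (2*Z + 2*Z) - 1*5 = 4*Z - 5 = -5 + 4*Z)
1/(c(K) + 1686) = 1/((-5 + 4*27) + 1686) = 1/((-5 + 108) + 1686) = 1/(103 + 1686) = 1/1789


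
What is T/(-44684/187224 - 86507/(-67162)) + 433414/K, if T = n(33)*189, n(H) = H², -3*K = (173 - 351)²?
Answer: 2561969608298457141/13064817952370 ≈ 1.9610e+5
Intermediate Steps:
K = -31684/3 (K = -(173 - 351)²/3 = -⅓*(-178)² = -⅓*31684 = -31684/3 ≈ -10561.)
T = 205821 (T = 33²*189 = 1089*189 = 205821)
T/(-44684/187224 - 86507/(-67162)) + 433414/K = 205821/(-44684/187224 - 86507/(-67162)) + 433414/(-31684/3) = 205821/(-44684*1/187224 - 86507*(-1/67162)) + 433414*(-3/31684) = 205821/(-11171/46806 + 86507/67162) - 650121/15842 = 205821/(824694985/785896143) - 650121/15842 = 205821*(785896143/824694985) - 650121/15842 = 161753930048403/824694985 - 650121/15842 = 2561969608298457141/13064817952370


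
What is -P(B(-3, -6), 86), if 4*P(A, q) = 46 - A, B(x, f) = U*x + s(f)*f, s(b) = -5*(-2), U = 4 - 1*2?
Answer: -28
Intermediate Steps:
U = 2 (U = 4 - 2 = 2)
s(b) = 10
B(x, f) = 2*x + 10*f
P(A, q) = 23/2 - A/4 (P(A, q) = (46 - A)/4 = 23/2 - A/4)
-P(B(-3, -6), 86) = -(23/2 - (2*(-3) + 10*(-6))/4) = -(23/2 - (-6 - 60)/4) = -(23/2 - ¼*(-66)) = -(23/2 + 33/2) = -1*28 = -28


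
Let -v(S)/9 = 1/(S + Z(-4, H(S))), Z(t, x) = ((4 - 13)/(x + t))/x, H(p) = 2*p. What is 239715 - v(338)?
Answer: 12268928849751/51181309 ≈ 2.3972e+5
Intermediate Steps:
Z(t, x) = -9/(x*(t + x)) (Z(t, x) = (-9/(t + x))/x = -9/(x*(t + x)))
v(S) = -9/(S - 9/(2*S*(-4 + 2*S))) (v(S) = -9/(S - 9/((2*S)*(-4 + 2*S))) = -9/(S - 9*1/(2*S)/(-4 + 2*S)) = -9/(S - 9/(2*S*(-4 + 2*S))))
239715 - v(338) = 239715 - (-36)*338*(-2 + 338)/(-9 + 4*338**2*(-2 + 338)) = 239715 - (-36)*338*336/(-9 + 4*114244*336) = 239715 - (-36)*338*336/(-9 + 153543936) = 239715 - (-36)*338*336/153543927 = 239715 - 1*(-1362816/51181309) = 239715 + 1362816/51181309 = 12268928849751/51181309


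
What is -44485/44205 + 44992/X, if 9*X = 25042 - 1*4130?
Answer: 30302807/1650741 ≈ 18.357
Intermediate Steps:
X = 20912/9 (X = (25042 - 1*4130)/9 = (25042 - 4130)/9 = (⅑)*20912 = 20912/9 ≈ 2323.6)
-44485/44205 + 44992/X = -44485/44205 + 44992/(20912/9) = -44485*1/44205 + 44992*(9/20912) = -1271/1263 + 25308/1307 = 30302807/1650741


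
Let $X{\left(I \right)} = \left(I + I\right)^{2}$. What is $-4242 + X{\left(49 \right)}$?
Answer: $5362$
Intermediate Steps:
$X{\left(I \right)} = 4 I^{2}$ ($X{\left(I \right)} = \left(2 I\right)^{2} = 4 I^{2}$)
$-4242 + X{\left(49 \right)} = -4242 + 4 \cdot 49^{2} = -4242 + 4 \cdot 2401 = -4242 + 9604 = 5362$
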